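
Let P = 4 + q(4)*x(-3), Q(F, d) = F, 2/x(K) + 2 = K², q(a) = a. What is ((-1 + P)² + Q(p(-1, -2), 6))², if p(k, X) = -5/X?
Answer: 3713329/9604 ≈ 386.64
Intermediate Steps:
x(K) = 2/(-2 + K²)
P = 36/7 (P = 4 + 4*(2/(-2 + (-3)²)) = 4 + 4*(2/(-2 + 9)) = 4 + 4*(2/7) = 4 + 8/7 = 36/7 ≈ 5.1429)
((-1 + P)² + Q(p(-1, -2), 6))² = ((-1 + 36/7)² - 5/(-2))² = ((29/7)² - 5*(-½))² = (841/49 + 5/2)² = (1927/98)² = 3713329/9604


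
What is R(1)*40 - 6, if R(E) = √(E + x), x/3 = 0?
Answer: 34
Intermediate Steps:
x = 0 (x = 3*0 = 0)
R(E) = √E (R(E) = √(E + 0) = √E)
R(1)*40 - 6 = √1*40 - 6 = 1*40 - 6 = 40 - 6 = 34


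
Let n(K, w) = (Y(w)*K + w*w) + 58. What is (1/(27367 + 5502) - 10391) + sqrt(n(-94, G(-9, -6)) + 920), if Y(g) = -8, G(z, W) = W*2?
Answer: -341541778/32869 + sqrt(1874) ≈ -10348.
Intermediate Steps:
G(z, W) = 2*W
n(K, w) = 58 + w**2 - 8*K (n(K, w) = (-8*K + w*w) + 58 = (-8*K + w**2) + 58 = (w**2 - 8*K) + 58 = 58 + w**2 - 8*K)
(1/(27367 + 5502) - 10391) + sqrt(n(-94, G(-9, -6)) + 920) = (1/(27367 + 5502) - 10391) + sqrt((58 + (2*(-6))**2 - 8*(-94)) + 920) = (1/32869 - 10391) + sqrt((58 + (-12)**2 + 752) + 920) = (1/32869 - 10391) + sqrt((58 + 144 + 752) + 920) = -341541778/32869 + sqrt(954 + 920) = -341541778/32869 + sqrt(1874)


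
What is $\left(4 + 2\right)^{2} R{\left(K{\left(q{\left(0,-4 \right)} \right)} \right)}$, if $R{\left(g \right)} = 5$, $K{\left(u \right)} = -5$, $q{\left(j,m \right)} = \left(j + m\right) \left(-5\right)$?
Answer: $180$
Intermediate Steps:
$q{\left(j,m \right)} = - 5 j - 5 m$
$\left(4 + 2\right)^{2} R{\left(K{\left(q{\left(0,-4 \right)} \right)} \right)} = \left(4 + 2\right)^{2} \cdot 5 = 6^{2} \cdot 5 = 36 \cdot 5 = 180$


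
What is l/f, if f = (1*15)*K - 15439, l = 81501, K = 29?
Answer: -81501/15004 ≈ -5.4320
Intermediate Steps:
f = -15004 (f = (1*15)*29 - 15439 = 15*29 - 15439 = 435 - 15439 = -15004)
l/f = 81501/(-15004) = 81501*(-1/15004) = -81501/15004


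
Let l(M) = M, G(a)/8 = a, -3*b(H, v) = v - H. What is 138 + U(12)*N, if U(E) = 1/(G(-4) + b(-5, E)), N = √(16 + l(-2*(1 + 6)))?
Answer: 138 - 3*√2/113 ≈ 137.96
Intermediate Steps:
b(H, v) = -v/3 + H/3 (b(H, v) = -(v - H)/3 = -v/3 + H/3)
G(a) = 8*a
N = √2 (N = √(16 - 2*(1 + 6)) = √(16 - 2*7) = √(16 - 14) = √2 ≈ 1.4142)
U(E) = 1/(-101/3 - E/3) (U(E) = 1/(8*(-4) + (-E/3 + (⅓)*(-5))) = 1/(-32 + (-E/3 - 5/3)) = 1/(-32 + (-5/3 - E/3)) = 1/(-101/3 - E/3))
138 + U(12)*N = 138 + (-3/(101 + 12))*√2 = 138 + (-3/113)*√2 = 138 + (-3*1/113)*√2 = 138 - 3*√2/113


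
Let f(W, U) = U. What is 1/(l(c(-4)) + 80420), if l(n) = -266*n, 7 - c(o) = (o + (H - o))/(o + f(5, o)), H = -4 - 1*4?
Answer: 1/78824 ≈ 1.2686e-5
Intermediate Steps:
H = -8 (H = -4 - 4 = -8)
c(o) = 7 + 4/o (c(o) = 7 - (o + (-8 - o))/(o + o) = 7 - (-8)/(2*o) = 7 - (-8)*1/(2*o) = 7 - (-4)/o = 7 + 4/o)
1/(l(c(-4)) + 80420) = 1/(-266*(7 + 4/(-4)) + 80420) = 1/(-266*(7 + 4*(-¼)) + 80420) = 1/(-266*(7 - 1) + 80420) = 1/(-266*6 + 80420) = 1/(-1596 + 80420) = 1/78824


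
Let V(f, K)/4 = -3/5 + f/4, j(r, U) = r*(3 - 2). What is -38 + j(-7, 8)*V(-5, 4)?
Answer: 69/5 ≈ 13.800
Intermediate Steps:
j(r, U) = r (j(r, U) = r*1 = r)
V(f, K) = -12/5 + f (V(f, K) = 4*(-3/5 + f/4) = 4*(-3*⅕ + f*(¼)) = 4*(-⅗ + f/4) = -12/5 + f)
-38 + j(-7, 8)*V(-5, 4) = -38 - 7*(-12/5 - 5) = -38 - 7*(-37/5) = -38 + 259/5 = 69/5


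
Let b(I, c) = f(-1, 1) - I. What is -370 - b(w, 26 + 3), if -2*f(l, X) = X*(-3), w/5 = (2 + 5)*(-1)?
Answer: -813/2 ≈ -406.50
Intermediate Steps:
w = -35 (w = 5*((2 + 5)*(-1)) = 5*(7*(-1)) = 5*(-7) = -35)
f(l, X) = 3*X/2 (f(l, X) = -X*(-3)/2 = -(-3)*X/2 = 3*X/2)
b(I, c) = 3/2 - I (b(I, c) = (3/2)*1 - I = 3/2 - I)
-370 - b(w, 26 + 3) = -370 - (3/2 - 1*(-35)) = -370 - (3/2 + 35) = -370 - 1*73/2 = -370 - 73/2 = -813/2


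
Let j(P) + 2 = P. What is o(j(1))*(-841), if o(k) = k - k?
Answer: 0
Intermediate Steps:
j(P) = -2 + P
o(k) = 0
o(j(1))*(-841) = 0*(-841) = 0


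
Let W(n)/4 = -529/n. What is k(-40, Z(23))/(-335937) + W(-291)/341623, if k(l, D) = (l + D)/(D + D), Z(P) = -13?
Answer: 1468117607/96478106034674 ≈ 1.5217e-5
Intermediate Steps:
W(n) = -2116/n (W(n) = 4*(-529/n) = -2116/n)
k(l, D) = (D + l)/(2*D) (k(l, D) = (D + l)/((2*D)) = (D + l)*(1/(2*D)) = (D + l)/(2*D))
k(-40, Z(23))/(-335937) + W(-291)/341623 = ((½)*(-13 - 40)/(-13))/(-335937) - 2116/(-291)/341623 = ((½)*(-1/13)*(-53))*(-1/335937) - 2116*(-1/291)*(1/341623) = (53/26)*(-1/335937) + (2116/291)*(1/341623) = -53/8734362 + 2116/99412293 = 1468117607/96478106034674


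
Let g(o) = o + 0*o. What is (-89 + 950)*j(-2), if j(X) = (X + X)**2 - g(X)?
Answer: 15498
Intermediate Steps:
g(o) = o (g(o) = o + 0 = o)
j(X) = -X + 4*X**2 (j(X) = (X + X)**2 - X = (2*X)**2 - X = 4*X**2 - X = -X + 4*X**2)
(-89 + 950)*j(-2) = (-89 + 950)*(-2*(-1 + 4*(-2))) = 861*(-2*(-1 - 8)) = 861*(-2*(-9)) = 861*18 = 15498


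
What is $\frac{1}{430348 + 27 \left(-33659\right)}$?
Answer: $- \frac{1}{478445} \approx -2.0901 \cdot 10^{-6}$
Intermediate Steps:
$\frac{1}{430348 + 27 \left(-33659\right)} = \frac{1}{430348 - 908793} = \frac{1}{-478445} = - \frac{1}{478445}$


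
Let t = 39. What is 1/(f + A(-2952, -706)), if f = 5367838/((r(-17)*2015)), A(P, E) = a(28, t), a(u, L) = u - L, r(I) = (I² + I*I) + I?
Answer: -1130415/7066727 ≈ -0.15996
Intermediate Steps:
r(I) = I + 2*I² (r(I) = (I² + I²) + I = 2*I² + I = I + 2*I²)
A(P, E) = -11 (A(P, E) = 28 - 1*39 = 28 - 39 = -11)
f = 5367838/1130415 (f = 5367838/((-17*(1 + 2*(-17))*2015)) = 5367838/((-17*(1 - 34)*2015)) = 5367838/((-17*(-33)*2015)) = 5367838/((561*2015)) = 5367838/1130415 ≈ 4.7486)
1/(f + A(-2952, -706)) = 1/(5367838/1130415 - 11) = 1/(-7066727/1130415) = -1130415/7066727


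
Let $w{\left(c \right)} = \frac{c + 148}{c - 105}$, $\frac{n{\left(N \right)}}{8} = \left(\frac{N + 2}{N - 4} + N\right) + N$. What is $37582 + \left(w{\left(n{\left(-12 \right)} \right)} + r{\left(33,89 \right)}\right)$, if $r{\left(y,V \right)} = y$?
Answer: $\frac{10983619}{292} \approx 37615.0$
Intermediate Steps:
$n{\left(N \right)} = 16 N + \frac{8 \left(2 + N\right)}{-4 + N}$ ($n{\left(N \right)} = 8 \left(\left(\frac{N + 2}{N - 4} + N\right) + N\right) = 8 \left(\left(\frac{2 + N}{-4 + N} + N\right) + N\right) = 8 \left(\left(N + \frac{2 + N}{-4 + N}\right) + N\right) = 8 \left(2 N + \frac{2 + N}{-4 + N}\right) = 16 N + \frac{8 \left(2 + N\right)}{-4 + N}$)
$w{\left(c \right)} = \frac{148 + c}{-105 + c}$
$37582 + \left(w{\left(n{\left(-12 \right)} \right)} + r{\left(33,89 \right)}\right) = 37582 + \left(\frac{148 + \frac{8 \left(2 - -84 + 2 \left(-12\right)^{2}\right)}{-4 - 12}}{-105 + \frac{8 \left(2 - -84 + 2 \left(-12\right)^{2}\right)}{-4 - 12}} + 33\right) = 37582 + \left(\frac{148 + \frac{8 \left(2 + 84 + 2 \cdot 144\right)}{-16}}{-105 + \frac{8 \left(2 + 84 + 2 \cdot 144\right)}{-16}} + 33\right) = 37582 + \left(\frac{148 + 8 \left(- \frac{1}{16}\right) \left(2 + 84 + 288\right)}{-105 + 8 \left(- \frac{1}{16}\right) \left(2 + 84 + 288\right)} + 33\right) = 37582 + \left(\frac{148 + 8 \left(- \frac{1}{16}\right) 374}{-105 + 8 \left(- \frac{1}{16}\right) 374} + 33\right) = 37582 + \left(\frac{148 - 187}{-105 - 187} + 33\right) = 37582 + \left(\frac{1}{-292} \left(-39\right) + 33\right) = 37582 + \left(\left(- \frac{1}{292}\right) \left(-39\right) + 33\right) = 37582 + \left(\frac{39}{292} + 33\right) = 37582 + \frac{9675}{292} = \frac{10983619}{292}$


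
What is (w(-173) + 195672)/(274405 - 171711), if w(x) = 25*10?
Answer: 97961/51347 ≈ 1.9078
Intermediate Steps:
w(x) = 250
(w(-173) + 195672)/(274405 - 171711) = (250 + 195672)/(274405 - 171711) = 195922/102694 = 195922*(1/102694) = 97961/51347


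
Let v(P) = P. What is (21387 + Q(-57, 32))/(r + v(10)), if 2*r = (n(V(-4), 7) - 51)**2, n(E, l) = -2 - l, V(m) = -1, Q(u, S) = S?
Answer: 21419/1810 ≈ 11.834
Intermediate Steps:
r = 1800 (r = ((-2 - 1*7) - 51)**2/2 = ((-2 - 7) - 51)**2/2 = (-9 - 51)**2/2 = (1/2)*(-60)**2 = (1/2)*3600 = 1800)
(21387 + Q(-57, 32))/(r + v(10)) = (21387 + 32)/(1800 + 10) = 21419/1810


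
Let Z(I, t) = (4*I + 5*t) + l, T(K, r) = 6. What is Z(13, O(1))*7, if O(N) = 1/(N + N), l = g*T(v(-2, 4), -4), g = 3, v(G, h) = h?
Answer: 1015/2 ≈ 507.50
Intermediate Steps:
l = 18 (l = 3*6 = 18)
O(N) = 1/(2*N)
Z(I, t) = 18 + 4*I + 5*t (Z(I, t) = (4*I + 5*t) + 18 = 18 + 4*I + 5*t)
Z(13, O(1))*7 = (18 + 4*13 + 5*((1/2)/1))*7 = (18 + 52 + 5*((1/2)*1))*7 = (18 + 52 + 5*(1/2))*7 = (18 + 52 + 5/2)*7 = (145/2)*7 = 1015/2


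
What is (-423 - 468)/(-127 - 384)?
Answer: 891/511 ≈ 1.7436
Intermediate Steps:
(-423 - 468)/(-127 - 384) = -891/(-511) = -891*(-1/511) = 891/511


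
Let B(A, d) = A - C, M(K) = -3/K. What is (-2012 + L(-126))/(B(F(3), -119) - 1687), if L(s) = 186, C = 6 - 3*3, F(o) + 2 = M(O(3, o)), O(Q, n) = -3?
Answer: 1826/1685 ≈ 1.0837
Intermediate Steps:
F(o) = -1 (F(o) = -2 - 3/(-3) = -2 - 3*(-1/3) = -2 + 1 = -1)
C = -3 (C = 6 - 9 = -3)
B(A, d) = 3 + A (B(A, d) = A - 1*(-3) = A + 3 = 3 + A)
(-2012 + L(-126))/(B(F(3), -119) - 1687) = (-2012 + 186)/((3 - 1) - 1687) = -1826/(2 - 1687) = -1826/(-1685) = -1826*(-1/1685) = 1826/1685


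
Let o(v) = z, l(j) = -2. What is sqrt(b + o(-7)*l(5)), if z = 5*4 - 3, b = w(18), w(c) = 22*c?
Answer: sqrt(362) ≈ 19.026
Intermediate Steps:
b = 396 (b = 22*18 = 396)
z = 17 (z = 20 - 3 = 17)
o(v) = 17
sqrt(b + o(-7)*l(5)) = sqrt(396 + 17*(-2)) = sqrt(396 - 34) = sqrt(362)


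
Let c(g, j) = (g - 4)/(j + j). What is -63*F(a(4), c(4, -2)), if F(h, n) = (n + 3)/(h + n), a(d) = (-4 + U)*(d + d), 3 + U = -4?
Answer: 189/88 ≈ 2.1477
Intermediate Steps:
U = -7 (U = -3 - 4 = -7)
a(d) = -22*d (a(d) = (-4 - 7)*(d + d) = -22*d)
c(g, j) = (-4 + g)/(2*j) (c(g, j) = (-4 + g)/((2*j)) = (-4 + g)*(1/(2*j)) = (-4 + g)/(2*j))
F(h, n) = (3 + n)/(h + n)
-63*F(a(4), c(4, -2)) = -63*(3 + (1/2)*(-4 + 4)/(-2))/(-22*4 + (1/2)*(-4 + 4)/(-2)) = -63*(3 + (1/2)*(-1/2)*0)/(-88 + (1/2)*(-1/2)*0) = -63*(3 + 0)/(-88 + 0) = -63*3/(-88) = -(-63)*3/88 = -63*(-3/88) = 189/88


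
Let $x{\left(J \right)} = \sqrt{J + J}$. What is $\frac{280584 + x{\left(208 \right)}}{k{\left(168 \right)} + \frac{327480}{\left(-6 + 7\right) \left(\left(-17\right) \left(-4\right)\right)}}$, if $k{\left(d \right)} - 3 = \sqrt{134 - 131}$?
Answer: $\frac{65126211948}{1118508229} - \frac{13514796 \sqrt{3}}{1118508229} - \frac{578 \sqrt{78}}{3355524687} + \frac{928438 \sqrt{26}}{1118508229} \approx 58.209$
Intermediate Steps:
$x{\left(J \right)} = \sqrt{2} \sqrt{J}$ ($x{\left(J \right)} = \sqrt{2 J} = \sqrt{2} \sqrt{J}$)
$k{\left(d \right)} = 3 + \sqrt{3}$ ($k{\left(d \right)} = 3 + \sqrt{134 - 131} = 3 + \sqrt{3}$)
$\frac{280584 + x{\left(208 \right)}}{k{\left(168 \right)} + \frac{327480}{\left(-6 + 7\right) \left(\left(-17\right) \left(-4\right)\right)}} = \frac{280584 + \sqrt{2} \sqrt{208}}{\left(3 + \sqrt{3}\right) + \frac{327480}{\left(-6 + 7\right) \left(\left(-17\right) \left(-4\right)\right)}} = \frac{280584 + \sqrt{2} \cdot 4 \sqrt{13}}{\left(3 + \sqrt{3}\right) + \frac{327480}{1 \cdot 68}} = \frac{280584 + 4 \sqrt{26}}{\left(3 + \sqrt{3}\right) + \frac{327480}{68}} = \frac{280584 + 4 \sqrt{26}}{\left(3 + \sqrt{3}\right) + 327480 \cdot \frac{1}{68}} = \frac{280584 + 4 \sqrt{26}}{\left(3 + \sqrt{3}\right) + \frac{81870}{17}} = \frac{280584 + 4 \sqrt{26}}{\frac{81921}{17} + \sqrt{3}}$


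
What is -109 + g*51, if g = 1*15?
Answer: 656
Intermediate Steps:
g = 15
-109 + g*51 = -109 + 15*51 = -109 + 765 = 656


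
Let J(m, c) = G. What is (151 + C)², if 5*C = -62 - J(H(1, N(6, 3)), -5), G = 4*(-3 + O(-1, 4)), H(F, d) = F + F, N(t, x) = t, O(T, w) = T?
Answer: 502681/25 ≈ 20107.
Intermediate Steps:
H(F, d) = 2*F
G = -16 (G = 4*(-3 - 1) = 4*(-4) = -16)
J(m, c) = -16
C = -46/5 (C = (-62 - 1*(-16))/5 = (-62 + 16)/5 = (⅕)*(-46) = -46/5 ≈ -9.2000)
(151 + C)² = (151 - 46/5)² = (709/5)² = 502681/25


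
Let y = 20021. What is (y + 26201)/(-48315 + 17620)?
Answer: -46222/30695 ≈ -1.5058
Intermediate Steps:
(y + 26201)/(-48315 + 17620) = (20021 + 26201)/(-48315 + 17620) = 46222/(-30695) = 46222*(-1/30695) = -46222/30695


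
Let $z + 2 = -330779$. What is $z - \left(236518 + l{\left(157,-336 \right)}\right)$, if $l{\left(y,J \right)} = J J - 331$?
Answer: $-679864$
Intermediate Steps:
$z = -330781$ ($z = -2 - 330779 = -330781$)
$l{\left(y,J \right)} = -331 + J^{2}$ ($l{\left(y,J \right)} = J^{2} - 331 = -331 + J^{2}$)
$z - \left(236518 + l{\left(157,-336 \right)}\right) = -330781 - \left(236518 - \left(331 - \left(-336\right)^{2}\right)\right) = -330781 - \left(236518 + \left(-331 + 112896\right)\right) = -330781 - \left(236518 + 112565\right) = -330781 - 349083 = -679864$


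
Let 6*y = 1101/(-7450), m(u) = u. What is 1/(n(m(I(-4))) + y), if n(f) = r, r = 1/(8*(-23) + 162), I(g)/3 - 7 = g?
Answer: -163900/11487 ≈ -14.268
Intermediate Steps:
I(g) = 21 + 3*g
r = -1/22 (r = 1/(-184 + 162) = 1/(-22) = -1/22 ≈ -0.045455)
n(f) = -1/22
y = -367/14900 (y = (1101/(-7450))/6 = (1101*(-1/7450))/6 = (⅙)*(-1101/7450) = -367/14900 ≈ -0.024631)
1/(n(m(I(-4))) + y) = 1/(-1/22 - 367/14900) = 1/(-11487/163900) = -163900/11487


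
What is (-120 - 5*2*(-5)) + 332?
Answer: 262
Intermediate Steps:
(-120 - 5*2*(-5)) + 332 = (-120 - 10*(-5)) + 332 = (-120 + 50) + 332 = -70 + 332 = 262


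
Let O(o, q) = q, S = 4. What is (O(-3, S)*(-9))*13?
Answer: -468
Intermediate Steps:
(O(-3, S)*(-9))*13 = (4*(-9))*13 = -36*13 = -468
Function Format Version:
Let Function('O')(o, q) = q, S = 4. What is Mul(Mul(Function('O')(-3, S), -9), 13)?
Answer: -468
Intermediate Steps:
Mul(Mul(Function('O')(-3, S), -9), 13) = Mul(Mul(4, -9), 13) = Mul(-36, 13) = -468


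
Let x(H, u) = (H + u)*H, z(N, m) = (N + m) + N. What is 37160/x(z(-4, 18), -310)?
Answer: -929/75 ≈ -12.387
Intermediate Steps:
z(N, m) = m + 2*N
x(H, u) = H*(H + u)
37160/x(z(-4, 18), -310) = 37160/(((18 + 2*(-4))*((18 + 2*(-4)) - 310))) = 37160/(((18 - 8)*((18 - 8) - 310))) = 37160/((10*(10 - 310))) = 37160/((10*(-300))) = 37160/(-3000) = 37160*(-1/3000) = -929/75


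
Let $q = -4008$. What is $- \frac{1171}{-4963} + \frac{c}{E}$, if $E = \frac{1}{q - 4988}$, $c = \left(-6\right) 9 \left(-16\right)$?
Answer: $- \frac{38575134701}{4963} \approx -7.7725 \cdot 10^{6}$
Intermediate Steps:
$c = 864$ ($c = \left(-54\right) \left(-16\right) = 864$)
$E = - \frac{1}{8996}$ ($E = \frac{1}{-4008 - 4988} = \frac{1}{-8996} = - \frac{1}{8996} \approx -0.00011116$)
$- \frac{1171}{-4963} + \frac{c}{E} = - \frac{1171}{-4963} + \frac{864}{- \frac{1}{8996}} = \left(-1171\right) \left(- \frac{1}{4963}\right) + 864 \left(-8996\right) = \frac{1171}{4963} - 7772544 = - \frac{38575134701}{4963}$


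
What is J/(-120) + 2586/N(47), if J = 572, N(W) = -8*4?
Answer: -20539/240 ≈ -85.579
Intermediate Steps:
N(W) = -32
J/(-120) + 2586/N(47) = 572/(-120) + 2586/(-32) = 572*(-1/120) + 2586*(-1/32) = -143/30 - 1293/16 = -20539/240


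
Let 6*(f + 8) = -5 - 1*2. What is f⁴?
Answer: 9150625/1296 ≈ 7060.7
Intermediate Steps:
f = -55/6 (f = -8 + (-5 - 1*2)/6 = -8 + (-5 - 2)/6 = -8 + (⅙)*(-7) = -8 - 7/6 = -55/6 ≈ -9.1667)
f⁴ = (-55/6)⁴ = 9150625/1296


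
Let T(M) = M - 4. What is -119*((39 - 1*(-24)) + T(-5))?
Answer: -6426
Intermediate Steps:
T(M) = -4 + M
-119*((39 - 1*(-24)) + T(-5)) = -119*((39 - 1*(-24)) + (-4 - 5)) = -119*((39 + 24) - 9) = -119*(63 - 9) = -119*54 = -6426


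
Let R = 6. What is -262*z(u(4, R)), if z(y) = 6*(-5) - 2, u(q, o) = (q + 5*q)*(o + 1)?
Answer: 8384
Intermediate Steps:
u(q, o) = 6*q*(1 + o) (u(q, o) = (6*q)*(1 + o) = 6*q*(1 + o))
z(y) = -32 (z(y) = -30 - 2 = -32)
-262*z(u(4, R)) = -262*(-32) = 8384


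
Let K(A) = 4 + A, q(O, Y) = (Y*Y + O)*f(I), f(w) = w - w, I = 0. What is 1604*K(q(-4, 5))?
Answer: 6416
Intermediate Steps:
f(w) = 0
q(O, Y) = 0 (q(O, Y) = (Y*Y + O)*0 = (Y**2 + O)*0 = (O + Y**2)*0 = 0)
1604*K(q(-4, 5)) = 1604*(4 + 0) = 1604*4 = 6416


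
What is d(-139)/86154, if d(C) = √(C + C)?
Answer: I*√278/86154 ≈ 0.00019353*I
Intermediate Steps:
d(C) = √2*√C (d(C) = √(2*C) = √2*√C)
d(-139)/86154 = (√2*√(-139))/86154 = (√2*(I*√139))*(1/86154) = (I*√278)*(1/86154) = I*√278/86154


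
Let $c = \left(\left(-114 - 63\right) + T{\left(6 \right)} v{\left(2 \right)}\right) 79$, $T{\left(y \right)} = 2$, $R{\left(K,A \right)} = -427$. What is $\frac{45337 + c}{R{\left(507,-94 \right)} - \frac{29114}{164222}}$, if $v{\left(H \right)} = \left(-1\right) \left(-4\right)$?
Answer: $- \frac{1313201223}{17537977} \approx -74.878$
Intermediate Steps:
$v{\left(H \right)} = 4$
$c = -13351$ ($c = \left(\left(-114 - 63\right) + 2 \cdot 4\right) 79 = \left(\left(-114 - 63\right) + 8\right) 79 = \left(-177 + 8\right) 79 = \left(-169\right) 79 = -13351$)
$\frac{45337 + c}{R{\left(507,-94 \right)} - \frac{29114}{164222}} = \frac{45337 - 13351}{-427 - \frac{29114}{164222}} = \frac{31986}{-427 - \frac{14557}{82111}} = \frac{31986}{- \frac{35075954}{82111}} = 31986 \left(- \frac{82111}{35075954}\right) = - \frac{1313201223}{17537977}$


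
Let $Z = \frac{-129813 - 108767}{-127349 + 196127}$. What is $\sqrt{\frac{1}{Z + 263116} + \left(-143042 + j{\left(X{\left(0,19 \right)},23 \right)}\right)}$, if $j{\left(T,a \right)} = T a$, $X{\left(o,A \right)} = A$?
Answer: $\frac{3 i \sqrt{1297222291151778322362106}}{9048176834} \approx 377.63 i$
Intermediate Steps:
$Z = - \frac{119290}{34389}$ ($Z = \frac{-129813 - 108767}{68778} = \left(-129813 - 108767\right) \frac{1}{68778} = \left(-238580\right) \frac{1}{68778} = - \frac{119290}{34389} \approx -3.4688$)
$\sqrt{\frac{1}{Z + 263116} + \left(-143042 + j{\left(X{\left(0,19 \right)},23 \right)}\right)} = \sqrt{\frac{1}{- \frac{119290}{34389} + 263116} + \left(-143042 + 19 \cdot 23\right)} = \sqrt{\frac{1}{\frac{9048176834}{34389}} + \left(-143042 + 437\right)} = \sqrt{\frac{34389}{9048176834} - 142605} = \sqrt{- \frac{1290315257378181}{9048176834}} = \frac{3 i \sqrt{1297222291151778322362106}}{9048176834}$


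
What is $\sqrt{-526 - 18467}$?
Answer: $i \sqrt{18993} \approx 137.82 i$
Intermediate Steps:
$\sqrt{-526 - 18467} = \sqrt{-18993} = i \sqrt{18993}$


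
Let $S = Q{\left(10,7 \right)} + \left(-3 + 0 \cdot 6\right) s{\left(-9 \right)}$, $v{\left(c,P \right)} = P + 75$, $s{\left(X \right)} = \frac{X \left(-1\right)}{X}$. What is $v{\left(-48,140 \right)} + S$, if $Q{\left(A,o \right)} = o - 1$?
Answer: $224$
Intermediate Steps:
$s{\left(X \right)} = -1$ ($s{\left(X \right)} = \frac{\left(-1\right) X}{X} = -1$)
$v{\left(c,P \right)} = 75 + P$
$Q{\left(A,o \right)} = -1 + o$ ($Q{\left(A,o \right)} = o - 1 = -1 + o$)
$S = 9$ ($S = \left(-1 + 7\right) + \left(-3 + 0 \cdot 6\right) \left(-1\right) = 6 + \left(-3 + 0\right) \left(-1\right) = 6 - -3 = 6 + 3 = 9$)
$v{\left(-48,140 \right)} + S = \left(75 + 140\right) + 9 = 215 + 9 = 224$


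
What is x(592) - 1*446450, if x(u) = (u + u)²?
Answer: 955406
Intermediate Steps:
x(u) = 4*u² (x(u) = (2*u)² = 4*u²)
x(592) - 1*446450 = 4*592² - 1*446450 = 4*350464 - 446450 = 1401856 - 446450 = 955406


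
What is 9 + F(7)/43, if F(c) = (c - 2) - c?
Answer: 385/43 ≈ 8.9535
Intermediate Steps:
F(c) = -2 (F(c) = (-2 + c) - c = -2)
9 + F(7)/43 = 9 - 2/43 = 385/43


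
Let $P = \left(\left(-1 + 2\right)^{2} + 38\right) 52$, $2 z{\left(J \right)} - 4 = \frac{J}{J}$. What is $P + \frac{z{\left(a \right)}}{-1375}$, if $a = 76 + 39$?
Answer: $\frac{1115399}{550} \approx 2028.0$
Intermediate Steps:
$a = 115$
$z{\left(J \right)} = \frac{5}{2}$ ($z{\left(J \right)} = 2 + \frac{J \frac{1}{J}}{2} = 2 + \frac{1}{2} \cdot 1 = 2 + \frac{1}{2} = \frac{5}{2}$)
$P = 2028$ ($P = \left(1^{2} + 38\right) 52 = \left(1 + 38\right) 52 = 39 \cdot 52 = 2028$)
$P + \frac{z{\left(a \right)}}{-1375} = 2028 + \frac{5}{2 \left(-1375\right)} = 2028 + \frac{5}{2} \left(- \frac{1}{1375}\right) = 2028 - \frac{1}{550} = \frac{1115399}{550}$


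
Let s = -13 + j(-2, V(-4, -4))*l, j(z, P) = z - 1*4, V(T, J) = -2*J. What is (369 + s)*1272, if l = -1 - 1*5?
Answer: 498624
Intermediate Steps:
l = -6 (l = -1 - 5 = -6)
j(z, P) = -4 + z (j(z, P) = z - 4 = -4 + z)
s = 23 (s = -13 + (-4 - 2)*(-6) = -13 - 6*(-6) = -13 + 36 = 23)
(369 + s)*1272 = (369 + 23)*1272 = 392*1272 = 498624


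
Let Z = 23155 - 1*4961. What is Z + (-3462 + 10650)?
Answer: 25382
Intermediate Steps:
Z = 18194 (Z = 23155 - 4961 = 18194)
Z + (-3462 + 10650) = 18194 + (-3462 + 10650) = 18194 + 7188 = 25382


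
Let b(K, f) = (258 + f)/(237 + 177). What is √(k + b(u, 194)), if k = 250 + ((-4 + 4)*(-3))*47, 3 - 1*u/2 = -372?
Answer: 2*√298862/69 ≈ 15.846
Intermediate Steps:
u = 750 (u = 6 - 2*(-372) = 6 + 744 = 750)
b(K, f) = 43/69 + f/414 (b(K, f) = (258 + f)/414 = (258 + f)*(1/414) = 43/69 + f/414)
k = 250 (k = 250 + (0*(-3))*47 = 250 + 0*47 = 250 + 0 = 250)
√(k + b(u, 194)) = √(250 + (43/69 + (1/414)*194)) = √(250 + (43/69 + 97/207)) = √(250 + 226/207) = √(51976/207) = 2*√298862/69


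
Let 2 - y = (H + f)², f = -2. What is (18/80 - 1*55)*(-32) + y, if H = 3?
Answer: 8769/5 ≈ 1753.8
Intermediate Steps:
y = 1 (y = 2 - (3 - 2)² = 2 - 1*1² = 2 - 1*1 = 2 - 1 = 1)
(18/80 - 1*55)*(-32) + y = (18/80 - 1*55)*(-32) + 1 = (18*(1/80) - 55)*(-32) + 1 = (9/40 - 55)*(-32) + 1 = -2191/40*(-32) + 1 = 8764/5 + 1 = 8769/5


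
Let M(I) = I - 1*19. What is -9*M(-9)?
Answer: 252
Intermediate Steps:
M(I) = -19 + I (M(I) = I - 19 = -19 + I)
-9*M(-9) = -9*(-19 - 9) = -9*(-28) = 252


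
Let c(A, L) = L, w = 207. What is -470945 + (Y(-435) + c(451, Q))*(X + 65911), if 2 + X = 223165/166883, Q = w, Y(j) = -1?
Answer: 2187266136837/166883 ≈ 1.3107e+7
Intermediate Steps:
Q = 207
X = -110601/166883 (X = -2 + 223165/166883 = -110601/166883 ≈ -0.66275)
-470945 + (Y(-435) + c(451, Q))*(X + 65911) = -470945 + (-1 + 207)*(-110601/166883 + 65911) = -470945 + 206*(10999314812/166883) = -470945 + 2265858851272/166883 = 2187266136837/166883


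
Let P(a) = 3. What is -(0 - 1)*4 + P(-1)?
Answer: 7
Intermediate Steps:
-(0 - 1)*4 + P(-1) = -(0 - 1)*4 + 3 = -1*(-1)*4 + 3 = 1*4 + 3 = 4 + 3 = 7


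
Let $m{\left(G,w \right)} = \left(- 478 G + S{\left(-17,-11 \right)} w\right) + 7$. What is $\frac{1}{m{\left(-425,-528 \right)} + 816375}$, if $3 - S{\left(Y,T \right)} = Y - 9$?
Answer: $\frac{1}{1004220} \approx 9.958 \cdot 10^{-7}$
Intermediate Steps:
$S{\left(Y,T \right)} = 12 - Y$ ($S{\left(Y,T \right)} = 3 - \left(Y - 9\right) = 3 - \left(-9 + Y\right) = 12 - Y$)
$m{\left(G,w \right)} = 7 - 478 G + 29 w$ ($m{\left(G,w \right)} = \left(- 478 G + \left(12 - -17\right) w\right) + 7 = \left(- 478 G + \left(12 + 17\right) w\right) + 7 = \left(- 478 G + 29 w\right) + 7 = 7 - 478 G + 29 w$)
$\frac{1}{m{\left(-425,-528 \right)} + 816375} = \frac{1}{\left(7 - -203150 + 29 \left(-528\right)\right) + 816375} = \frac{1}{\left(7 + 203150 - 15312\right) + 816375} = \frac{1}{187845 + 816375} = \frac{1}{1004220}$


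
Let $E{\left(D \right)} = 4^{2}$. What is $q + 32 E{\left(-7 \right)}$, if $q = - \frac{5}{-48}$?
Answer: $\frac{24581}{48} \approx 512.1$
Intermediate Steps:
$E{\left(D \right)} = 16$
$q = \frac{5}{48}$ ($q = \left(-5\right) \left(- \frac{1}{48}\right) = \frac{5}{48} \approx 0.10417$)
$q + 32 E{\left(-7 \right)} = \frac{5}{48} + 32 \cdot 16 = \frac{5}{48} + 512 = \frac{24581}{48}$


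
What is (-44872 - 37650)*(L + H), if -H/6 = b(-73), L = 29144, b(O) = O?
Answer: -2441165804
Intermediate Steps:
H = 438 (H = -6*(-73) = 438)
(-44872 - 37650)*(L + H) = (-44872 - 37650)*(29144 + 438) = -82522*29582 = -2441165804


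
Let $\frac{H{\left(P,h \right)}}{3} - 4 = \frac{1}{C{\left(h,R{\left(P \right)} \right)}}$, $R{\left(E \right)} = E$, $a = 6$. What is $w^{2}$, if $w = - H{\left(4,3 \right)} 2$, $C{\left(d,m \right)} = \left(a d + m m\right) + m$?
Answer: $\frac{210681}{361} \approx 583.6$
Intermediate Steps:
$C{\left(d,m \right)} = m + m^{2} + 6 d$ ($C{\left(d,m \right)} = \left(6 d + m m\right) + m = \left(6 d + m^{2}\right) + m = \left(m^{2} + 6 d\right) + m = m + m^{2} + 6 d$)
$H{\left(P,h \right)} = 12 + \frac{3}{P + P^{2} + 6 h}$
$w = - \frac{459}{19}$ ($w = - \left(12 + \frac{3}{4 + 4^{2} + 6 \cdot 3}\right) 2 = - \left(12 + \frac{3}{4 + 16 + 18}\right) 2 = - \left(12 + \frac{3}{38}\right) 2 = - \frac{459 \cdot 2}{38} = \left(-1\right) \frac{459}{19} = - \frac{459}{19} \approx -24.158$)
$w^{2} = \left(- \frac{459}{19}\right)^{2} = \frac{210681}{361}$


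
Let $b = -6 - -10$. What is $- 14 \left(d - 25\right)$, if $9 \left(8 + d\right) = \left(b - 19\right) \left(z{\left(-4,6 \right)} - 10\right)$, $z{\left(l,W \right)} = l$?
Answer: $\frac{406}{3} \approx 135.33$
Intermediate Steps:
$b = 4$ ($b = -6 + 10 = 4$)
$d = \frac{46}{3}$ ($d = -8 + \frac{\left(4 - 19\right) \left(-4 - 10\right)}{9} = -8 + \frac{\left(-15\right) \left(-14\right)}{9} = -8 + \frac{1}{9} \cdot 210 = -8 + \frac{70}{3} = \frac{46}{3} \approx 15.333$)
$- 14 \left(d - 25\right) = - 14 \left(\frac{46}{3} - 25\right) = \left(-14\right) \left(- \frac{29}{3}\right) = \frac{406}{3}$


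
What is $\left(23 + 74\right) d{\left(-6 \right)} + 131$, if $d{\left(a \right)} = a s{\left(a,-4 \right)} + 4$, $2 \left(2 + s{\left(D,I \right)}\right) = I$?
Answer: $2847$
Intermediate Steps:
$s{\left(D,I \right)} = -2 + \frac{I}{2}$
$d{\left(a \right)} = 4 - 4 a$ ($d{\left(a \right)} = a \left(-2 + \frac{1}{2} \left(-4\right)\right) + 4 = a \left(-2 - 2\right) + 4 = a \left(-4\right) + 4 = - 4 a + 4 = 4 - 4 a$)
$\left(23 + 74\right) d{\left(-6 \right)} + 131 = \left(23 + 74\right) \left(4 - -24\right) + 131 = 97 \left(4 + 24\right) + 131 = 97 \cdot 28 + 131 = 2716 + 131 = 2847$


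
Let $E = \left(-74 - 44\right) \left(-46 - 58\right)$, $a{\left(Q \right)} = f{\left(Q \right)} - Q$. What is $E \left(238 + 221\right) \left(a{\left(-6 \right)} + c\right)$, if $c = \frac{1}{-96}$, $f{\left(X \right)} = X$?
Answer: $- \frac{117351}{2} \approx -58676.0$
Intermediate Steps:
$a{\left(Q \right)} = 0$ ($a{\left(Q \right)} = Q - Q = 0$)
$c = - \frac{1}{96} \approx -0.010417$
$E = 12272$ ($E = \left(-118\right) \left(-104\right) = 12272$)
$E \left(238 + 221\right) \left(a{\left(-6 \right)} + c\right) = 12272 \left(238 + 221\right) \left(0 - \frac{1}{96}\right) = 12272 \cdot 459 \left(- \frac{1}{96}\right) = 12272 \left(- \frac{153}{32}\right) = - \frac{117351}{2}$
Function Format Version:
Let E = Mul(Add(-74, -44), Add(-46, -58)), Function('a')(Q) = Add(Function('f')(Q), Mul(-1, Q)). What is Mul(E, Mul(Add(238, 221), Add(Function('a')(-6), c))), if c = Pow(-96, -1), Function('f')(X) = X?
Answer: Rational(-117351, 2) ≈ -58676.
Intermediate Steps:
Function('a')(Q) = 0 (Function('a')(Q) = Add(Q, Mul(-1, Q)) = 0)
c = Rational(-1, 96) ≈ -0.010417
E = 12272 (E = Mul(-118, -104) = 12272)
Mul(E, Mul(Add(238, 221), Add(Function('a')(-6), c))) = Mul(12272, Mul(Add(238, 221), Add(0, Rational(-1, 96)))) = Mul(12272, Mul(459, Rational(-1, 96))) = Mul(12272, Rational(-153, 32)) = Rational(-117351, 2)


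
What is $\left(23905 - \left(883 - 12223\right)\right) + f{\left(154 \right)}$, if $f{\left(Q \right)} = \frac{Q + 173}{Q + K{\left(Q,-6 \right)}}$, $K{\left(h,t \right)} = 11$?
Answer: $\frac{1938584}{55} \approx 35247.0$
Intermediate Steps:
$f{\left(Q \right)} = \frac{173 + Q}{11 + Q}$ ($f{\left(Q \right)} = \frac{Q + 173}{Q + 11} = \frac{173 + Q}{11 + Q}$)
$\left(23905 - \left(883 - 12223\right)\right) + f{\left(154 \right)} = \left(23905 - \left(883 - 12223\right)\right) + \frac{173 + 154}{11 + 154} = \left(23905 - -11340\right) + \frac{1}{165} \cdot 327 = \left(23905 + 11340\right) + \frac{1}{165} \cdot 327 = 35245 + \frac{109}{55} = \frac{1938584}{55}$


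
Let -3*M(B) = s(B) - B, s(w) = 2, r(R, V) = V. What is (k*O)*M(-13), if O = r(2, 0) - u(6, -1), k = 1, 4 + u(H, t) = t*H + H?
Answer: -20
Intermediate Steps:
u(H, t) = -4 + H + H*t (u(H, t) = -4 + (t*H + H) = -4 + (H*t + H) = -4 + (H + H*t) = -4 + H + H*t)
O = 4 (O = 0 - (-4 + 6 + 6*(-1)) = 0 - (-4 + 6 - 6) = 0 - 1*(-4) = 0 + 4 = 4)
M(B) = -2/3 + B/3 (M(B) = -(2 - B)/3 = -2/3 + B/3)
(k*O)*M(-13) = (1*4)*(-2/3 + (1/3)*(-13)) = 4*(-2/3 - 13/3) = 4*(-5) = -20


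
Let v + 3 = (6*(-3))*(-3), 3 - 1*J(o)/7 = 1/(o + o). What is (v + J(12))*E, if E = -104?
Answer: -22373/3 ≈ -7457.7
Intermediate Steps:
J(o) = 21 - 7/(2*o) (J(o) = 21 - 7/(o + o) = 21 - 7*1/(2*o) = 21 - 7/(2*o))
v = 51 (v = -3 + (6*(-3))*(-3) = -3 - 18*(-3) = -3 + 54 = 51)
(v + J(12))*E = (51 + (21 - 7/2/12))*(-104) = (51 + (21 - 7/2*1/12))*(-104) = (51 + (21 - 7/24))*(-104) = (51 + 497/24)*(-104) = (1721/24)*(-104) = -22373/3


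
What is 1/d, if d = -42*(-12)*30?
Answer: 1/15120 ≈ 6.6138e-5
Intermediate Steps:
d = 15120 (d = 504*30 = 15120)
1/d = 1/15120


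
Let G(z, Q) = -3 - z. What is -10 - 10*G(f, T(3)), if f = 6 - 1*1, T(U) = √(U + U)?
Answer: 70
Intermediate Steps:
T(U) = √2*√U (T(U) = √(2*U) = √2*√U)
f = 5 (f = 6 - 1 = 5)
-10 - 10*G(f, T(3)) = -10 - 10*(-3 - 1*5) = -10 - 10*(-3 - 5) = -10 - 10*(-8) = -10 + 80 = 70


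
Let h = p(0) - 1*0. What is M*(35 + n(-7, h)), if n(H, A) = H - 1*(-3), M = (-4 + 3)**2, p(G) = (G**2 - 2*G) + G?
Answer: 31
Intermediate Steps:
p(G) = G**2 - G
h = 0 (h = 0*(-1 + 0) - 1*0 = 0*(-1) + 0 = 0 + 0 = 0)
M = 1 (M = (-1)**2 = 1)
n(H, A) = 3 + H (n(H, A) = H + 3 = 3 + H)
M*(35 + n(-7, h)) = 1*(35 + (3 - 7)) = 1*(35 - 4) = 1*31 = 31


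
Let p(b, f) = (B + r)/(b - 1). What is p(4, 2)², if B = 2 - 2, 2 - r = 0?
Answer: 4/9 ≈ 0.44444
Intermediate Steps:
r = 2 (r = 2 - 1*0 = 2 + 0 = 2)
B = 0
p(b, f) = 2/(-1 + b) (p(b, f) = (0 + 2)/(b - 1) = 2/(-1 + b))
p(4, 2)² = (2/(-1 + 4))² = (2/3)² = (2*(⅓))² = (⅔)² = 4/9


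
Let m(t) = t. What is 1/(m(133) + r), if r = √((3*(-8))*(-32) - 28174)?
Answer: 133/45095 - I*√27406/45095 ≈ 0.0029493 - 0.0036711*I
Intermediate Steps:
r = I*√27406 (r = √(-24*(-32) - 28174) = √(768 - 28174) = √(-27406) = I*√27406 ≈ 165.55*I)
1/(m(133) + r) = 1/(133 + I*√27406)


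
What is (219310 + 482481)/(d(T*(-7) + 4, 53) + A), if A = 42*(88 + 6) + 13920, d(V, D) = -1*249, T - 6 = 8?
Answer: 701791/17619 ≈ 39.831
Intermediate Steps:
T = 14 (T = 6 + 8 = 14)
d(V, D) = -249
A = 17868 (A = 42*94 + 13920 = 3948 + 13920 = 17868)
(219310 + 482481)/(d(T*(-7) + 4, 53) + A) = (219310 + 482481)/(-249 + 17868) = 701791/17619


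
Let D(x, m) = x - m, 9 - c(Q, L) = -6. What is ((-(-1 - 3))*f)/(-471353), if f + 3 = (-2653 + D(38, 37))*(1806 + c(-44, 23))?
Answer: 19317180/471353 ≈ 40.982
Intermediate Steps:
c(Q, L) = 15 (c(Q, L) = 9 - 1*(-6) = 9 + 6 = 15)
f = -4829295 (f = -3 + (-2653 + (38 - 1*37))*(1806 + 15) = -3 + (-2653 + (38 - 37))*1821 = -3 + (-2653 + 1)*1821 = -3 - 2652*1821 = -3 - 4829292 = -4829295)
((-(-1 - 3))*f)/(-471353) = (-(-1 - 3)*(-4829295))/(-471353) = (-1*(-4)*(-4829295))*(-1/471353) = (4*(-4829295))*(-1/471353) = -19317180*(-1/471353) = 19317180/471353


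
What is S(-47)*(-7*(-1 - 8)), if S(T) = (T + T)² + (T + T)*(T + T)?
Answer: 1113336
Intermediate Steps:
S(T) = 8*T² (S(T) = (2*T)² + (2*T)*(2*T) = 4*T² + 4*T² = 8*T²)
S(-47)*(-7*(-1 - 8)) = (8*(-47)²)*(-7*(-1 - 8)) = (8*2209)*(-7*(-9)) = 17672*63 = 1113336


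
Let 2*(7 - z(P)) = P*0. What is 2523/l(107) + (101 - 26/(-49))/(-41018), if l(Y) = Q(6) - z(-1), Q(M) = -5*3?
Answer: -1267760434/11054351 ≈ -114.68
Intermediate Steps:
z(P) = 7 (z(P) = 7 - P*0/2 = 7 - ½*0 = 7 + 0 = 7)
Q(M) = -15
l(Y) = -22 (l(Y) = -15 - 1*7 = -15 - 7 = -22)
2523/l(107) + (101 - 26/(-49))/(-41018) = 2523/(-22) + (101 - 26/(-49))/(-41018) = 2523*(-1/22) + (101 - 1/49*(-26))*(-1/41018) = -2523/22 + (101 + 26/49)*(-1/41018) = -2523/22 + (4975/49)*(-1/41018) = -2523/22 - 4975/2009882 = -1267760434/11054351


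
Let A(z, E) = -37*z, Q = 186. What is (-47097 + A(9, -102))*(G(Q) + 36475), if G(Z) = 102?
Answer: -1734847110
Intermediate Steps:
(-47097 + A(9, -102))*(G(Q) + 36475) = (-47097 - 37*9)*(102 + 36475) = (-47097 - 333)*36577 = -47430*36577 = -1734847110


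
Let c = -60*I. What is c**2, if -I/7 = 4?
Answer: 2822400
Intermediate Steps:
I = -28 (I = -7*4 = -28)
c = 1680 (c = -60*(-28) = 1680)
c**2 = 1680**2 = 2822400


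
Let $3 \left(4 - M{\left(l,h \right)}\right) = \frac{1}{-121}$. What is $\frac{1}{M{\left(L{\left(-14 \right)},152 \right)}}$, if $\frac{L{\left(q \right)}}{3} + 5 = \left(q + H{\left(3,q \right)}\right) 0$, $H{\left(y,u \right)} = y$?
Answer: $\frac{363}{1453} \approx 0.24983$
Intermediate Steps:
$L{\left(q \right)} = -15$ ($L{\left(q \right)} = -15 + 3 \left(q + 3\right) 0 = -15 + 3 \left(3 + q\right) 0 = -15 + 3 \cdot 0 = -15 + 0 = -15$)
$M{\left(l,h \right)} = \frac{1453}{363}$ ($M{\left(l,h \right)} = 4 - \frac{1}{3 \left(-121\right)} = 4 - - \frac{1}{363} = 4 + \frac{1}{363} = \frac{1453}{363}$)
$\frac{1}{M{\left(L{\left(-14 \right)},152 \right)}} = \frac{1}{\frac{1453}{363}} = \frac{363}{1453}$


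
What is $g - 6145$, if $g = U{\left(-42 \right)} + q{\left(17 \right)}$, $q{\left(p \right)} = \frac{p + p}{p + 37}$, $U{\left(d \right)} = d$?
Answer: $- \frac{167032}{27} \approx -6186.4$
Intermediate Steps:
$q{\left(p \right)} = \frac{2 p}{37 + p}$
$g = - \frac{1117}{27}$ ($g = -42 + 2 \cdot 17 \frac{1}{37 + 17} = -42 + 2 \cdot 17 \cdot \frac{1}{54} = -42 + \frac{17}{27} = - \frac{1117}{27} \approx -41.37$)
$g - 6145 = - \frac{1117}{27} - 6145 = - \frac{167032}{27}$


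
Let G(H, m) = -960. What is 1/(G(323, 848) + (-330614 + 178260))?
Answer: -1/153314 ≈ -6.5226e-6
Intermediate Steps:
1/(G(323, 848) + (-330614 + 178260)) = 1/(-960 + (-330614 + 178260)) = 1/(-960 - 152354) = 1/(-153314) = -1/153314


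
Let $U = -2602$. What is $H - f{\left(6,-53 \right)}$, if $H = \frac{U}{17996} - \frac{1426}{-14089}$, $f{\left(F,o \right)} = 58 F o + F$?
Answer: $\frac{2337431793395}{126772822} \approx 18438.0$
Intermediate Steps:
$f{\left(F,o \right)} = F + 58 F o$ ($f{\left(F,o \right)} = 58 F o + F = F + 58 F o$)
$H = - \frac{5498641}{126772822}$ ($H = - \frac{2602}{17996} - \frac{1426}{-14089} = \left(-2602\right) \frac{1}{17996} - - \frac{1426}{14089} = - \frac{1301}{8998} + \frac{1426}{14089} = - \frac{5498641}{126772822} \approx -0.043374$)
$H - f{\left(6,-53 \right)} = - \frac{5498641}{126772822} - 6 \left(1 + 58 \left(-53\right)\right) = - \frac{5498641}{126772822} - 6 \left(1 - 3074\right) = - \frac{5498641}{126772822} - 6 \left(-3073\right) = - \frac{5498641}{126772822} - -18438 = - \frac{5498641}{126772822} + 18438 = \frac{2337431793395}{126772822}$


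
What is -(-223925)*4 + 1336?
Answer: 897036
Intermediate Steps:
-(-223925)*4 + 1336 = -845*(-1060) + 1336 = 895700 + 1336 = 897036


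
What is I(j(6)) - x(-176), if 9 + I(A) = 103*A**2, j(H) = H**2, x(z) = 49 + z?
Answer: 133606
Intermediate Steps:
I(A) = -9 + 103*A**2
I(j(6)) - x(-176) = (-9 + 103*(6**2)**2) - (49 - 176) = (-9 + 103*36**2) - 1*(-127) = (-9 + 103*1296) + 127 = (-9 + 133488) + 127 = 133479 + 127 = 133606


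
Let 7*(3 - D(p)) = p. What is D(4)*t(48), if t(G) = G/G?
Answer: 17/7 ≈ 2.4286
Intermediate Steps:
t(G) = 1
D(p) = 3 - p/7
D(4)*t(48) = (3 - ⅐*4)*1 = (3 - 4/7)*1 = (17/7)*1 = 17/7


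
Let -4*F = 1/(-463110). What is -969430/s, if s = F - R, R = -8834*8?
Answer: -1795810909200/130915639681 ≈ -13.717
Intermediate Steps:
F = 1/1852440 (F = -¼/(-463110) = -¼*(-1/463110) = 1/1852440 ≈ 5.3983e-7)
R = -70672
s = 130915639681/1852440 (s = 1/1852440 - 1*(-70672) = 1/1852440 + 70672 = 130915639681/1852440 ≈ 70672.)
-969430/s = -969430/130915639681/1852440 = -969430*1852440/130915639681 = -1795810909200/130915639681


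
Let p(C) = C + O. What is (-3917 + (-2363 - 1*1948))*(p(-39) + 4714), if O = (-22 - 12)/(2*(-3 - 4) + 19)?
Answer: -192049748/5 ≈ -3.8410e+7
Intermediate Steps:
O = -34/5 (O = -34/(2*(-7) + 19) = -34/(-14 + 19) = -34/5 ≈ -6.8000)
p(C) = -34/5 + C (p(C) = C - 34/5 = -34/5 + C)
(-3917 + (-2363 - 1*1948))*(p(-39) + 4714) = (-3917 + (-2363 - 1*1948))*((-34/5 - 39) + 4714) = (-3917 + (-2363 - 1948))*(-229/5 + 4714) = (-3917 - 4311)*(23341/5) = -8228*23341/5 = -192049748/5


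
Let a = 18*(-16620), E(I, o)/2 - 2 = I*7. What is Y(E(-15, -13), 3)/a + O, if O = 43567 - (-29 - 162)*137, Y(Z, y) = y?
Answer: 6953874479/99720 ≈ 69734.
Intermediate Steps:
E(I, o) = 4 + 14*I (E(I, o) = 4 + 2*(I*7) = 4 + 2*(7*I) = 4 + 14*I)
a = -299160
O = 69734 (O = 43567 - (-191)*137 = 43567 - 1*(-26167) = 43567 + 26167 = 69734)
Y(E(-15, -13), 3)/a + O = 3/(-299160) + 69734 = 3*(-1/299160) + 69734 = -1/99720 + 69734 = 6953874479/99720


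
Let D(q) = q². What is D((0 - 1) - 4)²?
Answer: 625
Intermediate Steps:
D((0 - 1) - 4)² = (((0 - 1) - 4)²)² = ((-1 - 4)²)² = ((-5)²)² = 25² = 625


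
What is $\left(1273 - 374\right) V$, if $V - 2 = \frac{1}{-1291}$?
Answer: $\frac{2320319}{1291} \approx 1797.3$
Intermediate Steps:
$V = \frac{2581}{1291}$ ($V = 2 + \frac{1}{-1291} = 2 - \frac{1}{1291} = \frac{2581}{1291} \approx 1.9992$)
$\left(1273 - 374\right) V = \left(1273 - 374\right) \frac{2581}{1291} = 899 \cdot \frac{2581}{1291} = \frac{2320319}{1291}$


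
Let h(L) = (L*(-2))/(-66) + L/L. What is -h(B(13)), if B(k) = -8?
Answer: -25/33 ≈ -0.75758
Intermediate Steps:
h(L) = 1 + L/33 (h(L) = -2*L*(-1/66) + 1 = L/33 + 1 = 1 + L/33)
-h(B(13)) = -(1 + (1/33)*(-8)) = -(1 - 8/33) = -1*25/33 = -25/33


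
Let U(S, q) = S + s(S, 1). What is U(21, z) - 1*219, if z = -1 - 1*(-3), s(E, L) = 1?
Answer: -197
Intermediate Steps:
z = 2 (z = -1 + 3 = 2)
U(S, q) = 1 + S (U(S, q) = S + 1 = 1 + S)
U(21, z) - 1*219 = (1 + 21) - 1*219 = 22 - 219 = -197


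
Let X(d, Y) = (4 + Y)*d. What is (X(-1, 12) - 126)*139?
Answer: -19738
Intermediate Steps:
X(d, Y) = d*(4 + Y)
(X(-1, 12) - 126)*139 = (-(4 + 12) - 126)*139 = (-1*16 - 126)*139 = (-16 - 126)*139 = -142*139 = -19738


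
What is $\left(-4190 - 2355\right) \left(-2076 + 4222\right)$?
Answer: $-14045570$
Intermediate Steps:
$\left(-4190 - 2355\right) \left(-2076 + 4222\right) = \left(-6545\right) 2146 = -14045570$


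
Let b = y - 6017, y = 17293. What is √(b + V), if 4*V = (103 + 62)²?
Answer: √72329/2 ≈ 134.47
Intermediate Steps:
b = 11276 (b = 17293 - 6017 = 11276)
V = 27225/4 (V = (103 + 62)²/4 = (¼)*165² = (¼)*27225 = 27225/4 ≈ 6806.3)
√(b + V) = √(11276 + 27225/4) = √(72329/4) = √72329/2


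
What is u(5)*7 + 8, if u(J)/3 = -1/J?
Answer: 19/5 ≈ 3.8000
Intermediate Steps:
u(J) = -3/J (u(J) = 3*(-1/J) = -3/J)
u(5)*7 + 8 = -3/5*7 + 8 = -21/5 + 8 = 19/5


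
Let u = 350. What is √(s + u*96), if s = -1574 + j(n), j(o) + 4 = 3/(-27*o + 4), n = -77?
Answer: √138939909807/2083 ≈ 178.95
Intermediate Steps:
j(o) = -4 + 3/(4 - 27*o) (j(o) = -4 + 3/(-27*o + 4) = -4 + 3/(4 - 27*o))
s = -3286971/2083 (s = -1574 + (13 - 108*(-77))/(-4 + 27*(-77)) = -1574 + (13 + 8316)/(-4 - 2079) = -1574 + 8329/(-2083) = -1574 - 1/2083*8329 = -1574 - 8329/2083 = -3286971/2083 ≈ -1578.0)
√(s + u*96) = √(-3286971/2083 + 350*96) = √(-3286971/2083 + 33600) = √(66701829/2083) = √138939909807/2083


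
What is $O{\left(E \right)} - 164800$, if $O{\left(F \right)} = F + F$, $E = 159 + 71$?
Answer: $-164340$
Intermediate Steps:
$E = 230$
$O{\left(F \right)} = 2 F$
$O{\left(E \right)} - 164800 = 2 \cdot 230 - 164800 = 460 - 164800 = -164340$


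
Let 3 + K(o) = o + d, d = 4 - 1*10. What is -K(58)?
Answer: -49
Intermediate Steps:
d = -6 (d = 4 - 10 = -6)
K(o) = -9 + o (K(o) = -3 + (o - 6) = -3 + (-6 + o) = -9 + o)
-K(58) = -(-9 + 58) = -1*49 = -49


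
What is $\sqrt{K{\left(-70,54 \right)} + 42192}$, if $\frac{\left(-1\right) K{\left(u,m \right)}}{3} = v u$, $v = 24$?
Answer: $24 \sqrt{82} \approx 217.33$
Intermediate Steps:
$K{\left(u,m \right)} = - 72 u$ ($K{\left(u,m \right)} = - 3 \cdot 24 u = - 72 u$)
$\sqrt{K{\left(-70,54 \right)} + 42192} = \sqrt{\left(-72\right) \left(-70\right) + 42192} = \sqrt{5040 + 42192} = \sqrt{47232} = 24 \sqrt{82}$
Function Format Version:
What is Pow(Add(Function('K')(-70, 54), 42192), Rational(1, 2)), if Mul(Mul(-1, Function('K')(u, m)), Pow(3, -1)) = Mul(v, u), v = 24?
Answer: Mul(24, Pow(82, Rational(1, 2))) ≈ 217.33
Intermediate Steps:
Function('K')(u, m) = Mul(-72, u) (Function('K')(u, m) = Mul(-3, Mul(24, u)) = Mul(-72, u))
Pow(Add(Function('K')(-70, 54), 42192), Rational(1, 2)) = Pow(Add(Mul(-72, -70), 42192), Rational(1, 2)) = Pow(Add(5040, 42192), Rational(1, 2)) = Pow(47232, Rational(1, 2)) = Mul(24, Pow(82, Rational(1, 2)))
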